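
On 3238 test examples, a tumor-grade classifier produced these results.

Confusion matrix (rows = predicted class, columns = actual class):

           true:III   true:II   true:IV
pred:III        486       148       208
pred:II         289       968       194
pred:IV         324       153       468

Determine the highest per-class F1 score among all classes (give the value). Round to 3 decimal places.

0.712

Per-class F1 score (2·TP/(2·TP+FP+FN)):
  III: TP=486, FP=148+208=356, FN=289+324=613 → 972/1941 = 0.5008
  II: TP=968, FP=289+194=483, FN=148+153=301 → 1936/2720 = 0.7118
  IV: TP=468, FP=324+153=477, FN=208+194=402 → 936/1815 = 0.5157
Highest is class 'II' with F1 score = 0.712.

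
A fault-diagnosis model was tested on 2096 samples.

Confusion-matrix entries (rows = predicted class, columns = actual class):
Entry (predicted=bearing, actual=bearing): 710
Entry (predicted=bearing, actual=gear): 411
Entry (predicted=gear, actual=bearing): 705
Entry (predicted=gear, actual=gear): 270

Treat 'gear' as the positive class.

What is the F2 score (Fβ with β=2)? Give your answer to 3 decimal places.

Fβ = (1+β²)·TP / ((1+β²)·TP + β²·FN + FP), with β²=4
= 5·270 / (5·270 + 4·411 + 705) = 0.365

0.365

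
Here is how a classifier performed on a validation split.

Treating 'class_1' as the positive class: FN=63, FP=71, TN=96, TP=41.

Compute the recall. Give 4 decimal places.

0.3942

Recall = TP/(TP+FN) = 41/(41+63) = 41/104 = 0.3942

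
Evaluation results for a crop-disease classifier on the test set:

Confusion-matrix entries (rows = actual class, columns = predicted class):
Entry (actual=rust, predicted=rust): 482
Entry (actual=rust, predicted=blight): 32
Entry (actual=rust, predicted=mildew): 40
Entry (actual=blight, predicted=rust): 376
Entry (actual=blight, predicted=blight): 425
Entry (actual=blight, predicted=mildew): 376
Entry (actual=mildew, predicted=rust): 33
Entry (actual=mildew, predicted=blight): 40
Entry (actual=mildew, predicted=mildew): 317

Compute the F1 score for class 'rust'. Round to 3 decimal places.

0.667

One-vs-rest for 'rust': TP = diagonal; FP = other classes predicted 'rust'; FN = 'rust' predicted as other.
F1 score = 2·TP/(2·TP+FP+FN).
rust: TP=482, FP=376+33=409, FN=32+40=72 → 964/1445 = 0.6671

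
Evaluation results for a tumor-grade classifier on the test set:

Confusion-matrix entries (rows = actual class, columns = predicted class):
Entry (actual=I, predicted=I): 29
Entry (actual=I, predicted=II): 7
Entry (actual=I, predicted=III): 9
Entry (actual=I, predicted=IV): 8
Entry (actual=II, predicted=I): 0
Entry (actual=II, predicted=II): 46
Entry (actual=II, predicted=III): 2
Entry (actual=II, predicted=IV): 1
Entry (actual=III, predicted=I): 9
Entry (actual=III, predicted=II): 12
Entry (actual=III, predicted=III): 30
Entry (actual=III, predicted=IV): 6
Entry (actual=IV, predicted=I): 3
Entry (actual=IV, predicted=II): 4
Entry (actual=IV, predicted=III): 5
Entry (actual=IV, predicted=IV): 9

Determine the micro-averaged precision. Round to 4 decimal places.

0.6333

Micro-averaging pools counts across classes: ΣTP=114, ΣFP=66, ΣFN=66.
Micro-precision = TP/(TP+FP) on pooled counts = 0.6333 (equals overall accuracy in single-label multiclass).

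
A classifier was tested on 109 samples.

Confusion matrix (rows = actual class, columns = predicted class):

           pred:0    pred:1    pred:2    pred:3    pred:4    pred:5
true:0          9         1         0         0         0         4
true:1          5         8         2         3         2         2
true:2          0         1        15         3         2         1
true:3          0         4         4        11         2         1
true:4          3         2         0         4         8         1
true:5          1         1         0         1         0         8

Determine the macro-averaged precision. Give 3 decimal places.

Per-class precision (TP/(TP+FP)):
  0: TP=9, FP=5+0+0+3+1=9 → 9/18 = 0.5000
  1: TP=8, FP=1+1+4+2+1=9 → 8/17 = 0.4706
  2: TP=15, FP=0+2+4+0+0=6 → 15/21 = 0.7143
  3: TP=11, FP=0+3+3+4+1=11 → 11/22 = 0.5000
  4: TP=8, FP=0+2+2+2+0=6 → 8/14 = 0.5714
  5: TP=8, FP=4+2+1+1+1=9 → 8/17 = 0.4706
Macro-precision = mean = (0.5000 + 0.4706 + 0.7143 + 0.5000 + 0.5714 + 0.4706) / 6 = 0.538

0.538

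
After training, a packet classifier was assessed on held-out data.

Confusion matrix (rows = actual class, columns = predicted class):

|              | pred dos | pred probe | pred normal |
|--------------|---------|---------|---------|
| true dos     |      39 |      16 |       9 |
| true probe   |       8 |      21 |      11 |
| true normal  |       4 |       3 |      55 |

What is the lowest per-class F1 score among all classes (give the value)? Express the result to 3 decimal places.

0.525

Per-class F1 score (2·TP/(2·TP+FP+FN)):
  dos: TP=39, FP=8+4=12, FN=16+9=25 → 78/115 = 0.6783
  probe: TP=21, FP=16+3=19, FN=8+11=19 → 42/80 = 0.5250
  normal: TP=55, FP=9+11=20, FN=4+3=7 → 110/137 = 0.8029
Lowest is class 'probe' with F1 score = 0.525.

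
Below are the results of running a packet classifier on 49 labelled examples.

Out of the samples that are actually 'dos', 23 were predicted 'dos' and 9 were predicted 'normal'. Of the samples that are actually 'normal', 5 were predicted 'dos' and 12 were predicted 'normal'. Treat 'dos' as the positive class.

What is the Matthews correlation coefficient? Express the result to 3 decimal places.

MCC = (TP·TN − FP·FN) / √((TP+FP)(TP+FN)(TN+FP)(TN+FN))
Numerator = 23·12 − 5·9 = 231
Denominator = √(28·32·17·21) = √319872 = 565.5723
MCC = 231 / 565.5723 = 0.408

0.408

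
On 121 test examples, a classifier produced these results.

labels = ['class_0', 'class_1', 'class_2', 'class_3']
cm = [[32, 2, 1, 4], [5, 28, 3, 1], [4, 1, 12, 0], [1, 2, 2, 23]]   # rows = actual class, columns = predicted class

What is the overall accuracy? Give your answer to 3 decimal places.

0.785

Accuracy = trace / total = (32+28+12+23=95) / 121 = 95/121 = 0.785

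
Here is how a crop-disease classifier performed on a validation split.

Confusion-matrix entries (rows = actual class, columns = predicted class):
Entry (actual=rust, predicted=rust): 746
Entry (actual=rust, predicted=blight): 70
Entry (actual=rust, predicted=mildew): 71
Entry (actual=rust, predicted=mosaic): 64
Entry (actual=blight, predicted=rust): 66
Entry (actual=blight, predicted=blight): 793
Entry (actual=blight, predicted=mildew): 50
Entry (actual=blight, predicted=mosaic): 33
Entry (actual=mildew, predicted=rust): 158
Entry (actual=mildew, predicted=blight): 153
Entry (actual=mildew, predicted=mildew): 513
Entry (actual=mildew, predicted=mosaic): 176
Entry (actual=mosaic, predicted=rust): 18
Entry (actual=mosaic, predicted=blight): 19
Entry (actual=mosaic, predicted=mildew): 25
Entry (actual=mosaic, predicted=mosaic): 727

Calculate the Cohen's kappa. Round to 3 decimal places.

Observed agreement pₒ = trace/N = 2779/3682 = 0.7548
Expected agreement pₑ = Σ (rowᵢ·colᵢ)/N² = (951·988 + 942·1035 + 1000·659 + 789·1000)/3682² = 0.2480
κ = (pₒ − pₑ)/(1 − pₑ) = (0.7548 − 0.2480)/(1 − 0.2480) = 0.674

0.674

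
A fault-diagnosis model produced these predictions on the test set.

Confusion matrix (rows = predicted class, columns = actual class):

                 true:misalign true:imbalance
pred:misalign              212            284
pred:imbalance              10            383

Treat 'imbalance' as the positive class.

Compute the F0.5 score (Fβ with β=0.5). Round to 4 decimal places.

0.8553

Fβ = (1+β²)·TP / ((1+β²)·TP + β²·FN + FP), with β²=1/4
= 1.25·383 / (1.25·383 + 0.25·284 + 10) = 0.8553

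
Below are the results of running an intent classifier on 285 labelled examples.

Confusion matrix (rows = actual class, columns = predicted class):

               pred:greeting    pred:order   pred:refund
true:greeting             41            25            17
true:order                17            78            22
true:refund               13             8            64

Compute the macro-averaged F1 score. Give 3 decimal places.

Per-class F1 score (2·TP/(2·TP+FP+FN)):
  greeting: TP=41, FP=17+13=30, FN=25+17=42 → 82/154 = 0.5325
  order: TP=78, FP=25+8=33, FN=17+22=39 → 156/228 = 0.6842
  refund: TP=64, FP=17+22=39, FN=13+8=21 → 128/188 = 0.6809
Macro-F1 score = mean = (0.5325 + 0.6842 + 0.6809) / 3 = 0.633

0.633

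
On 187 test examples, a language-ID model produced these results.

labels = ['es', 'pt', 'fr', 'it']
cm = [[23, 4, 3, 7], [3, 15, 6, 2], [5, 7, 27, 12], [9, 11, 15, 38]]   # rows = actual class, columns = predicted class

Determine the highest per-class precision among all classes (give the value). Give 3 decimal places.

Per-class precision (TP/(TP+FP)):
  es: TP=23, FP=3+5+9=17 → 23/40 = 0.5750
  pt: TP=15, FP=4+7+11=22 → 15/37 = 0.4054
  fr: TP=27, FP=3+6+15=24 → 27/51 = 0.5294
  it: TP=38, FP=7+2+12=21 → 38/59 = 0.6441
Highest is class 'it' with precision = 0.644.

0.644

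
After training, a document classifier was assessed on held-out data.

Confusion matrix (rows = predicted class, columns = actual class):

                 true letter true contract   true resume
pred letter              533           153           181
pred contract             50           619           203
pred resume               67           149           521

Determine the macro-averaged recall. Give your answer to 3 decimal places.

0.689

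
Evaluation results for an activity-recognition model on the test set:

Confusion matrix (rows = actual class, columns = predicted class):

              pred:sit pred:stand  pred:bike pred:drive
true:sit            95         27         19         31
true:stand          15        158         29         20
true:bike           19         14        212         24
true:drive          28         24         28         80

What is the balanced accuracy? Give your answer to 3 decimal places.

0.638

Balanced accuracy = mean of per-class recall.
  sit: recall = 95/172 = 0.5523
  stand: recall = 158/222 = 0.7117
  bike: recall = 212/269 = 0.7881
  drive: recall = 80/160 = 0.5000
Mean = (0.5523 + 0.7117 + 0.7881 + 0.5000) / 4 = 0.638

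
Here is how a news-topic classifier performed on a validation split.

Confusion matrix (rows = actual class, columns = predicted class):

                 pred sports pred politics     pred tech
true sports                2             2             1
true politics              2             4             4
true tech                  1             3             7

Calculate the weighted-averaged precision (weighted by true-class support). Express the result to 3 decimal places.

Per-class precision (TP/(TP+FP)):
  sports: TP=2, FP=2+1=3 → 2/5 = 0.4000
  politics: TP=4, FP=2+3=5 → 4/9 = 0.4444
  tech: TP=7, FP=1+4=5 → 7/12 = 0.5833
Weighted-precision = Σ (supportᵢ/N)·precisionᵢ with N=26: (5/26)·0.4000 + (10/26)·0.4444 + (11/26)·0.5833 = 0.495

0.495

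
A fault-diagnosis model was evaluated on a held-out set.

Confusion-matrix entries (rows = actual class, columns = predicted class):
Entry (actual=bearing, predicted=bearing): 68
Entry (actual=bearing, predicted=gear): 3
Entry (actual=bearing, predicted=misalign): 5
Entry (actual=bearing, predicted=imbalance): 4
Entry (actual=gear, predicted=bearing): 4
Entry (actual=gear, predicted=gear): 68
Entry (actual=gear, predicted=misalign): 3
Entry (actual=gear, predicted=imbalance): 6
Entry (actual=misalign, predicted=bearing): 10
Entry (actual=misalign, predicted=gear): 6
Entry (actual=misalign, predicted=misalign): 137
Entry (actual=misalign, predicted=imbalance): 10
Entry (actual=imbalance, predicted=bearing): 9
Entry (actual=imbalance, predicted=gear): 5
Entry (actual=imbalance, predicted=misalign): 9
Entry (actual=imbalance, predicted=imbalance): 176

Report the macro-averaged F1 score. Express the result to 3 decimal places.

Per-class F1 score (2·TP/(2·TP+FP+FN)):
  bearing: TP=68, FP=4+10+9=23, FN=3+5+4=12 → 136/171 = 0.7953
  gear: TP=68, FP=3+6+5=14, FN=4+3+6=13 → 136/163 = 0.8344
  misalign: TP=137, FP=5+3+9=17, FN=10+6+10=26 → 274/317 = 0.8644
  imbalance: TP=176, FP=4+6+10=20, FN=9+5+9=23 → 352/395 = 0.8911
Macro-F1 score = mean = (0.7953 + 0.8344 + 0.8644 + 0.8911) / 4 = 0.846

0.846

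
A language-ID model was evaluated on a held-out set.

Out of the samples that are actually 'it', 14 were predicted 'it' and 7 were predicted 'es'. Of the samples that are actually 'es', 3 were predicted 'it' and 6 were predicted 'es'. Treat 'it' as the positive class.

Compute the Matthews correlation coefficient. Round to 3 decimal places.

0.308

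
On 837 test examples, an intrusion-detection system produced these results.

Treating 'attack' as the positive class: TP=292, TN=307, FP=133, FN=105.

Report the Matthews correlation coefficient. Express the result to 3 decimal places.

MCC = (TP·TN − FP·FN) / √((TP+FP)(TP+FN)(TN+FP)(TN+FN))
Numerator = 292·307 − 133·105 = 75679
Denominator = √(425·397·440·412) = √30586468000 = 174889.8739
MCC = 75679 / 174889.8739 = 0.433

0.433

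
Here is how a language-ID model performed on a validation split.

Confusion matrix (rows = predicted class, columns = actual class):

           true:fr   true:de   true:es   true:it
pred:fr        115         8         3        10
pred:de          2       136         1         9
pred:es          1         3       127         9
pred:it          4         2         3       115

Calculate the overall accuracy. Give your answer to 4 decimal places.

Accuracy = trace / total = (115+136+127+115=493) / 548 = 493/548 = 0.8996

0.8996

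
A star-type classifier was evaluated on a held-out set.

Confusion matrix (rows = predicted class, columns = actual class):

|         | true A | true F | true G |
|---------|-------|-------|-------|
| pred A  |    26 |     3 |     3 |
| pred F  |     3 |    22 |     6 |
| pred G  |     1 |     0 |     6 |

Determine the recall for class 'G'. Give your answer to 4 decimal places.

0.4000

Treat 'G' as positive and all other classes as negative.
recall = TP/(TP+FN).
G: TP=6, FN=3+6=9 → 6/15 = 0.40000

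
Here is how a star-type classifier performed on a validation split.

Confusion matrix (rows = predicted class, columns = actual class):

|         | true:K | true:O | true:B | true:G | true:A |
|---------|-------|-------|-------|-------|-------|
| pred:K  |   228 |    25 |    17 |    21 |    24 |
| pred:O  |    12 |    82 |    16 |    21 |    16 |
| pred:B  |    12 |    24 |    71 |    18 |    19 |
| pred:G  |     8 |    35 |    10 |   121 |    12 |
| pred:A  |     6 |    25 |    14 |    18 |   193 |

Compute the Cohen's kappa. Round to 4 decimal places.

0.5715

Observed agreement pₒ = trace/N = 695/1048 = 0.66317
Expected agreement pₑ = Σ (rowᵢ·colᵢ)/N² = (266·315 + 191·147 + 128·144 + 199·186 + 264·256)/1048² = 0.21387
κ = (pₒ − pₑ)/(1 − pₑ) = (0.66317 − 0.21387)/(1 − 0.21387) = 0.5715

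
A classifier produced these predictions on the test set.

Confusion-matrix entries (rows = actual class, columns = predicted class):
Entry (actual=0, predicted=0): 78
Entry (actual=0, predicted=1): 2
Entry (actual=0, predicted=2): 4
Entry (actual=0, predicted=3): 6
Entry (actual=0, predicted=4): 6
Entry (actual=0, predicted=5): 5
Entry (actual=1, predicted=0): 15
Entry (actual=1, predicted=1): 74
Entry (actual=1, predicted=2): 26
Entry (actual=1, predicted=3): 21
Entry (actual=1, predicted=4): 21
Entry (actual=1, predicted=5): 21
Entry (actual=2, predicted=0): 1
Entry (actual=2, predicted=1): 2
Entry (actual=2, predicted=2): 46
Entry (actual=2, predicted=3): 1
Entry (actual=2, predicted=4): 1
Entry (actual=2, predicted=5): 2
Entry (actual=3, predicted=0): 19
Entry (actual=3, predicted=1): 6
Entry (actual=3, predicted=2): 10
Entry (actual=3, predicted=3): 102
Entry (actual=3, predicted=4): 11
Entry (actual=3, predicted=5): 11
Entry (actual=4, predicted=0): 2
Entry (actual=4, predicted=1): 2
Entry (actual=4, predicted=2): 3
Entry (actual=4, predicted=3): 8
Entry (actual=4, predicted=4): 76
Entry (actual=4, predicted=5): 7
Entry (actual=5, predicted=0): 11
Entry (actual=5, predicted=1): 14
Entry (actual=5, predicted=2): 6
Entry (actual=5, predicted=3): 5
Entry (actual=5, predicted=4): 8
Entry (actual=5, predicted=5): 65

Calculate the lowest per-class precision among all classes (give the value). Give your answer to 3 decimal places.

0.484

Per-class precision (TP/(TP+FP)):
  0: TP=78, FP=15+1+19+2+11=48 → 78/126 = 0.6190
  1: TP=74, FP=2+2+6+2+14=26 → 74/100 = 0.7400
  2: TP=46, FP=4+26+10+3+6=49 → 46/95 = 0.4842
  3: TP=102, FP=6+21+1+8+5=41 → 102/143 = 0.7133
  4: TP=76, FP=6+21+1+11+8=47 → 76/123 = 0.6179
  5: TP=65, FP=5+21+2+11+7=46 → 65/111 = 0.5856
Lowest is class '2' with precision = 0.484.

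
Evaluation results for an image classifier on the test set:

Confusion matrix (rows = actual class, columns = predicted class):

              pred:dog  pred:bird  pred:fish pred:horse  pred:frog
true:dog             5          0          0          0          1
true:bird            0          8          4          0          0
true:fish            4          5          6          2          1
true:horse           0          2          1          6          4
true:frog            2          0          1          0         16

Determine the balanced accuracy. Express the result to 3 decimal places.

0.627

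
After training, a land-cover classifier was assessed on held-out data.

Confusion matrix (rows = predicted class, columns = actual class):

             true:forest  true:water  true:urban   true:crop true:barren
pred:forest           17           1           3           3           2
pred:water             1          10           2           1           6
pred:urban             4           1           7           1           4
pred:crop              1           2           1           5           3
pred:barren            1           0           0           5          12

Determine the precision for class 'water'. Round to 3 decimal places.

0.500

Take TP from the diagonal, FP from the rest of the 'water' prediction marginal, FN from the rest of the 'water' actual marginal.
precision = TP/(TP+FP).
water: TP=10, FP=1+2+1+6=10 → 10/20 = 0.5000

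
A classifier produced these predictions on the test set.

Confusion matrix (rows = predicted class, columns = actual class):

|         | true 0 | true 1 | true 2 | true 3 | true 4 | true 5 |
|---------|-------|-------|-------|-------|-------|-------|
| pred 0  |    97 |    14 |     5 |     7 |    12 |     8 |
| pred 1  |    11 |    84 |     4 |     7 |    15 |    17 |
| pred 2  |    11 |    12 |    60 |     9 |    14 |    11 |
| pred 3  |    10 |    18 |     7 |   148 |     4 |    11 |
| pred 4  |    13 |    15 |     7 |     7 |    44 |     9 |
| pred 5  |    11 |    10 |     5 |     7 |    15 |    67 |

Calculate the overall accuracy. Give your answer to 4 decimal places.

Accuracy = trace / total = (97+84+60+148+44+67=500) / 806 = 500/806 = 0.6203

0.6203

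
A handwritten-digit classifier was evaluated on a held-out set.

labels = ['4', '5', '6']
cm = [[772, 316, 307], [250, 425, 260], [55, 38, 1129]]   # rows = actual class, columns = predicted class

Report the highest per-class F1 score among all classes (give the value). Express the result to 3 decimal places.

Per-class F1 score (2·TP/(2·TP+FP+FN)):
  4: TP=772, FP=250+55=305, FN=316+307=623 → 1544/2472 = 0.6246
  5: TP=425, FP=316+38=354, FN=250+260=510 → 850/1714 = 0.4959
  6: TP=1129, FP=307+260=567, FN=55+38=93 → 2258/2918 = 0.7738
Highest is class '6' with F1 score = 0.774.

0.774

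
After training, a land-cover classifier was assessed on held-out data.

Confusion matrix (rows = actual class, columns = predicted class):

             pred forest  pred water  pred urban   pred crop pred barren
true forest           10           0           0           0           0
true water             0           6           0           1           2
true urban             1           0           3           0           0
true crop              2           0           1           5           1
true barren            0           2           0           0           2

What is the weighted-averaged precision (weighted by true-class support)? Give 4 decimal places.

Per-class precision (TP/(TP+FP)):
  forest: TP=10, FP=0+1+2+0=3 → 10/13 = 0.76923
  water: TP=6, FP=0+0+0+2=2 → 6/8 = 0.75000
  urban: TP=3, FP=0+0+1+0=1 → 3/4 = 0.75000
  crop: TP=5, FP=0+1+0+0=1 → 5/6 = 0.83333
  barren: TP=2, FP=0+2+0+1=3 → 2/5 = 0.40000
Weighted-precision = Σ (supportᵢ/N)·precisionᵢ with N=36: (10/36)·0.76923 + (9/36)·0.75000 + (4/36)·0.75000 + (9/36)·0.83333 + (4/36)·0.40000 = 0.7373

0.7373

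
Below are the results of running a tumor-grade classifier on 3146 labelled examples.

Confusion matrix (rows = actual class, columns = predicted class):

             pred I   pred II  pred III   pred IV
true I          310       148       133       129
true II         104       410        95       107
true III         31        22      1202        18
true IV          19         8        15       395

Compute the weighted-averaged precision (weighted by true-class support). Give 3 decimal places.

Per-class precision (TP/(TP+FP)):
  I: TP=310, FP=104+31+19=154 → 310/464 = 0.6681
  II: TP=410, FP=148+22+8=178 → 410/588 = 0.6973
  III: TP=1202, FP=133+95+15=243 → 1202/1445 = 0.8318
  IV: TP=395, FP=129+107+18=254 → 395/649 = 0.6086
Weighted-precision = Σ (supportᵢ/N)·precisionᵢ with N=3146: (720/3146)·0.6681 + (716/3146)·0.6973 + (1273/3146)·0.8318 + (437/3146)·0.6086 = 0.733

0.733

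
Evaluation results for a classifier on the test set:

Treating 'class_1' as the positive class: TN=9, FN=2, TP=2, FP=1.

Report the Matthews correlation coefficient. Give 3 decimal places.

0.440

MCC = (TP·TN − FP·FN) / √((TP+FP)(TP+FN)(TN+FP)(TN+FN))
Numerator = 2·9 − 1·2 = 16
Denominator = √(3·4·10·11) = √1320 = 36.3318
MCC = 16 / 36.3318 = 0.440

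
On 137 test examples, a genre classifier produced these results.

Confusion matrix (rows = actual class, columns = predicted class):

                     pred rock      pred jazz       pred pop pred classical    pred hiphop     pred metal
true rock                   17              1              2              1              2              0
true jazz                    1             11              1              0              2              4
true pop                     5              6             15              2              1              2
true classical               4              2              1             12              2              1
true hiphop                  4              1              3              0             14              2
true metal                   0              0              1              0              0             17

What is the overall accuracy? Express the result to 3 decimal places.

0.628

Accuracy = trace / total = (17+11+15+12+14+17=86) / 137 = 86/137 = 0.628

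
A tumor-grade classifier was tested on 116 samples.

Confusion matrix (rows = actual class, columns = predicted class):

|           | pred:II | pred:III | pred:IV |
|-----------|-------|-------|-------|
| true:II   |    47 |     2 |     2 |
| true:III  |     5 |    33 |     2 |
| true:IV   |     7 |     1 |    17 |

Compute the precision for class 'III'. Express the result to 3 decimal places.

Treat 'III' as positive and all other classes as negative.
precision = TP/(TP+FP).
III: TP=33, FP=2+1=3 → 33/36 = 0.9167

0.917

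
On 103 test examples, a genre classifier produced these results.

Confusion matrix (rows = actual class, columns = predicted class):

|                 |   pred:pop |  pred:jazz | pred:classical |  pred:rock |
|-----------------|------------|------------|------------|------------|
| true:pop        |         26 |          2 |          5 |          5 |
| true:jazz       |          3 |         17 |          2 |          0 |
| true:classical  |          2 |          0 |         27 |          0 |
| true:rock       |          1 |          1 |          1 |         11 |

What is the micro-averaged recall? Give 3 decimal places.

0.786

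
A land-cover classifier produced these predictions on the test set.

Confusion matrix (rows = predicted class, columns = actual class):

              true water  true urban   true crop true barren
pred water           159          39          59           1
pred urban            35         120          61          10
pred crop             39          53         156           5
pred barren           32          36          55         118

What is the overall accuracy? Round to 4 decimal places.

Accuracy = trace / total = (159+120+156+118=553) / 978 = 553/978 = 0.5654

0.5654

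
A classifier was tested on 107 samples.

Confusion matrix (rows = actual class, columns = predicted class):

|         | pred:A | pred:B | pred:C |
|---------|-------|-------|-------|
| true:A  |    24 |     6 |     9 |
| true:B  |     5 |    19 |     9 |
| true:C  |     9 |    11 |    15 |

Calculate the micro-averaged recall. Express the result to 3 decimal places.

0.542

Micro-averaging pools counts across classes: ΣTP=58, ΣFP=49, ΣFN=49.
Micro-recall = TP/(TP+FN) on pooled counts = 0.542 (equals overall accuracy in single-label multiclass).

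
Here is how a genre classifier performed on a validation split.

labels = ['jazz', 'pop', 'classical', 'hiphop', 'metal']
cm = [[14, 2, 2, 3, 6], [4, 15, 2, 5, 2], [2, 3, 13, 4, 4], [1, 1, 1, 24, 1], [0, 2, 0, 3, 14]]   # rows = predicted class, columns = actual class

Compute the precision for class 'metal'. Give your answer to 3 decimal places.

0.737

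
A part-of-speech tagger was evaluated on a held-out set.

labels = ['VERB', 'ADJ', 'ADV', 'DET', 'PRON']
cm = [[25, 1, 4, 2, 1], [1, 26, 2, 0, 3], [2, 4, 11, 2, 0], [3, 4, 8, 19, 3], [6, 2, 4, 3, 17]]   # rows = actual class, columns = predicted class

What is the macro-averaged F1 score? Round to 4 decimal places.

Per-class F1 score (2·TP/(2·TP+FP+FN)):
  VERB: TP=25, FP=1+2+3+6=12, FN=1+4+2+1=8 → 50/70 = 0.71429
  ADJ: TP=26, FP=1+4+4+2=11, FN=1+2+0+3=6 → 52/69 = 0.75362
  ADV: TP=11, FP=4+2+8+4=18, FN=2+4+2+0=8 → 22/48 = 0.45833
  DET: TP=19, FP=2+0+2+3=7, FN=3+4+8+3=18 → 38/63 = 0.60317
  PRON: TP=17, FP=1+3+0+3=7, FN=6+2+4+3=15 → 34/56 = 0.60714
Macro-F1 score = mean = (0.71429 + 0.75362 + 0.45833 + 0.60317 + 0.60714) / 5 = 0.6273

0.6273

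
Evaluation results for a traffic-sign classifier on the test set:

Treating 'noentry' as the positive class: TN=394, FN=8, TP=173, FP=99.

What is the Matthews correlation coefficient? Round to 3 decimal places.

MCC = (TP·TN − FP·FN) / √((TP+FP)(TP+FN)(TN+FP)(TN+FN))
Numerator = 173·394 − 99·8 = 67370
Denominator = √(272·181·493·402) = √9757093152 = 98777.9993
MCC = 67370 / 98777.9993 = 0.682

0.682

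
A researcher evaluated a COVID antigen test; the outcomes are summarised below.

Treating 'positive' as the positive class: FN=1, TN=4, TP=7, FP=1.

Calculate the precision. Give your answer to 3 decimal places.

Precision = TP/(TP+FP) = 7/(7+1) = 7/8 = 0.875

0.875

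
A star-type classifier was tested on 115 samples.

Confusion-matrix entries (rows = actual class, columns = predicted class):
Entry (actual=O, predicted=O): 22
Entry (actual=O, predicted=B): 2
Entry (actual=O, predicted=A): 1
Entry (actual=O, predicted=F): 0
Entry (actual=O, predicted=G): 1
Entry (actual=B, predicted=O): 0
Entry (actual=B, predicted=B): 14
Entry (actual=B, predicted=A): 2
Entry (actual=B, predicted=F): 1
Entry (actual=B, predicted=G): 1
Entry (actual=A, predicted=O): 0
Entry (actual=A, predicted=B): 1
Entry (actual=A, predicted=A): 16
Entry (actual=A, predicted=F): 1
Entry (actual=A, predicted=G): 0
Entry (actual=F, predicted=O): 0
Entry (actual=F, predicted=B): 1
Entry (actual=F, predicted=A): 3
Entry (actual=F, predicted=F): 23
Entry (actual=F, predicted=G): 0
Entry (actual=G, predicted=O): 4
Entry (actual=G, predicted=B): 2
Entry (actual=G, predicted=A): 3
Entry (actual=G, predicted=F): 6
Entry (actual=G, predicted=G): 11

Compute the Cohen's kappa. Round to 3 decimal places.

0.684

Observed agreement pₒ = trace/N = 86/115 = 0.7478
Expected agreement pₑ = Σ (rowᵢ·colᵢ)/N² = (26·26 + 18·20 + 18·25 + 27·31 + 26·13)/115² = 0.2012
κ = (pₒ − pₑ)/(1 − pₑ) = (0.7478 − 0.2012)/(1 − 0.2012) = 0.684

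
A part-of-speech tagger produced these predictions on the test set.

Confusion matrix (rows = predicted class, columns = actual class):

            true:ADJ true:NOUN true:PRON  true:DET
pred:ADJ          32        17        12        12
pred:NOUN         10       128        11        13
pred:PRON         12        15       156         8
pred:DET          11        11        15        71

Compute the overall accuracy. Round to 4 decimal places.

Accuracy = trace / total = (32+128+156+71=387) / 534 = 387/534 = 0.7247

0.7247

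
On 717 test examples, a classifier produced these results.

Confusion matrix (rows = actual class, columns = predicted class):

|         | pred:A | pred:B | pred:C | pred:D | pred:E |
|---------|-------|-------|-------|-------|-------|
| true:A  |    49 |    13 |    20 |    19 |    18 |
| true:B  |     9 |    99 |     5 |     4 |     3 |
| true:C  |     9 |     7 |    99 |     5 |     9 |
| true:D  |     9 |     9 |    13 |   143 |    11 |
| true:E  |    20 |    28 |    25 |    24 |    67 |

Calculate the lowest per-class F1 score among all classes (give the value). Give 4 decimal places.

0.4558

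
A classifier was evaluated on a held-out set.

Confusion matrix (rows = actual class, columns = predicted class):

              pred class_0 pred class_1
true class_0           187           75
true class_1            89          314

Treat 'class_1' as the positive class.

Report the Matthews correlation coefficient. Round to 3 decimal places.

0.489

MCC = (TP·TN − FP·FN) / √((TP+FP)(TP+FN)(TN+FP)(TN+FN))
Numerator = 314·187 − 75·89 = 52043
Denominator = √(389·403·262·276) = √11336135304 = 106471.2886
MCC = 52043 / 106471.2886 = 0.489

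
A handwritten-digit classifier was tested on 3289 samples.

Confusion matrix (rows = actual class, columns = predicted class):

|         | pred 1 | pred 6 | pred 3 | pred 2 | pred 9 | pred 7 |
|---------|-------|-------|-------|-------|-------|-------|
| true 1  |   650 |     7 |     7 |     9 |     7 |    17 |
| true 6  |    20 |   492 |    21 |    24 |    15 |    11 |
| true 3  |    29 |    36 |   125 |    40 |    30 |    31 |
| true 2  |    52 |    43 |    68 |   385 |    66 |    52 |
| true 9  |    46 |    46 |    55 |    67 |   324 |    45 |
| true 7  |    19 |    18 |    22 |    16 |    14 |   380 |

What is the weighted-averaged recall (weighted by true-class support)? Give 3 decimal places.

0.716

Per-class recall (TP/(TP+FN)):
  1: TP=650, FN=7+7+9+7+17=47 → 650/697 = 0.9326
  6: TP=492, FN=20+21+24+15+11=91 → 492/583 = 0.8439
  3: TP=125, FN=29+36+40+30+31=166 → 125/291 = 0.4296
  2: TP=385, FN=52+43+68+66+52=281 → 385/666 = 0.5781
  9: TP=324, FN=46+46+55+67+45=259 → 324/583 = 0.5557
  7: TP=380, FN=19+18+22+16+14=89 → 380/469 = 0.8102
Weighted-recall = Σ (supportᵢ/N)·recallᵢ with N=3289: (697/3289)·0.9326 + (583/3289)·0.8439 + (291/3289)·0.4296 + (666/3289)·0.5781 + (583/3289)·0.5557 + (469/3289)·0.8102 = 0.716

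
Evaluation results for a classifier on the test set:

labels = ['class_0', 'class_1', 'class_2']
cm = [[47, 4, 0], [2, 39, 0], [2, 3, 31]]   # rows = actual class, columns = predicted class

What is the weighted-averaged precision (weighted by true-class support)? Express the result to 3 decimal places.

Per-class precision (TP/(TP+FP)):
  class_0: TP=47, FP=2+2=4 → 47/51 = 0.9216
  class_1: TP=39, FP=4+3=7 → 39/46 = 0.8478
  class_2: TP=31, FP=0+0=0 → 31/31 = 1.0000
Weighted-precision = Σ (supportᵢ/N)·precisionᵢ with N=128: (51/128)·0.9216 + (41/128)·0.8478 + (36/128)·1.0000 = 0.920

0.920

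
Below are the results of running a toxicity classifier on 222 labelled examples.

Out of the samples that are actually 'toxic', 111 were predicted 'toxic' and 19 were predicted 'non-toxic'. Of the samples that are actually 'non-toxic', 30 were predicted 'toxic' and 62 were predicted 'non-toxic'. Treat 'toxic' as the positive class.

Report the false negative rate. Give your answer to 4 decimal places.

0.1462

FNR = FN/(FN+TP) = 19/(19+111) = 0.1462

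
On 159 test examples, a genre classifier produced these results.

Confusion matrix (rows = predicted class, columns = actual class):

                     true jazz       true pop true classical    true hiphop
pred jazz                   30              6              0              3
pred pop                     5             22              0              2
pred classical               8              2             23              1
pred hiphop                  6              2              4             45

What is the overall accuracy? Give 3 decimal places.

0.755

Accuracy = trace / total = (30+22+23+45=120) / 159 = 120/159 = 0.755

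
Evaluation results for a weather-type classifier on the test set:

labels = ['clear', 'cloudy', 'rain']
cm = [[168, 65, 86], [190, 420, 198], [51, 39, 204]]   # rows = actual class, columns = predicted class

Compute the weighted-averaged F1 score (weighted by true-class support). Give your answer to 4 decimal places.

0.5701

Per-class F1 score (2·TP/(2·TP+FP+FN)):
  clear: TP=168, FP=190+51=241, FN=65+86=151 → 336/728 = 0.46154
  cloudy: TP=420, FP=65+39=104, FN=190+198=388 → 840/1332 = 0.63063
  rain: TP=204, FP=86+198=284, FN=51+39=90 → 408/782 = 0.52174
Weighted-F1 score = Σ (supportᵢ/N)·F1 scoreᵢ with N=1421: (319/1421)·0.46154 + (808/1421)·0.63063 + (294/1421)·0.52174 = 0.5701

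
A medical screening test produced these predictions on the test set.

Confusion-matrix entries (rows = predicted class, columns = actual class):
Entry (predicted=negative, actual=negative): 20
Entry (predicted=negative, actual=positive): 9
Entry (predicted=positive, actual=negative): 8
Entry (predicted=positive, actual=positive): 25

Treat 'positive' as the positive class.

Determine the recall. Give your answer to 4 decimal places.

0.7353

Recall = TP/(TP+FN) = 25/(25+9) = 25/34 = 0.7353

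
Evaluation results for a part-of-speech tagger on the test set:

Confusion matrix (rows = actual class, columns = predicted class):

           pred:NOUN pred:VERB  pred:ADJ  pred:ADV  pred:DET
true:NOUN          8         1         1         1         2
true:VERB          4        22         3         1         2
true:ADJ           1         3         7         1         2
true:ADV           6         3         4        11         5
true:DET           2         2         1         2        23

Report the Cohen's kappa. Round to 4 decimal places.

0.4936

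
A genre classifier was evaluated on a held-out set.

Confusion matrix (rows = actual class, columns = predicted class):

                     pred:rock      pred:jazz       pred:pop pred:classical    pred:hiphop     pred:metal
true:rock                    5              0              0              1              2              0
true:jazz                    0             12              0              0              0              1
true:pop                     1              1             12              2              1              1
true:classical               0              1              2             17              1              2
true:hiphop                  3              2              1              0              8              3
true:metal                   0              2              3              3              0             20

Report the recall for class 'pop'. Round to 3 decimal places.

recall = TP/(TP+FN).
pop: TP=12, FN=1+1+2+1+1=6 → 12/18 = 0.6667

0.667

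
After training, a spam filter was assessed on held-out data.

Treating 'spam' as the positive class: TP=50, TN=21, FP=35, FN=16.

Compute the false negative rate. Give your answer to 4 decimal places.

0.2424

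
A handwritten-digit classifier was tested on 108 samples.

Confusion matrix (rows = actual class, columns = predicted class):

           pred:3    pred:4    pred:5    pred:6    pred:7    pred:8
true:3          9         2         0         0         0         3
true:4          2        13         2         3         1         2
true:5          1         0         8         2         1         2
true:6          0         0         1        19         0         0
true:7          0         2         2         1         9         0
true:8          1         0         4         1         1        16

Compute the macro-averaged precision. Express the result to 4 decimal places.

Per-class precision (TP/(TP+FP)):
  3: TP=9, FP=2+1+0+0+1=4 → 9/13 = 0.69231
  4: TP=13, FP=2+0+0+2+0=4 → 13/17 = 0.76471
  5: TP=8, FP=0+2+1+2+4=9 → 8/17 = 0.47059
  6: TP=19, FP=0+3+2+1+1=7 → 19/26 = 0.73077
  7: TP=9, FP=0+1+1+0+1=3 → 9/12 = 0.75000
  8: TP=16, FP=3+2+2+0+0=7 → 16/23 = 0.69565
Macro-precision = mean = (0.69231 + 0.76471 + 0.47059 + 0.73077 + 0.75000 + 0.69565) / 6 = 0.6840

0.6840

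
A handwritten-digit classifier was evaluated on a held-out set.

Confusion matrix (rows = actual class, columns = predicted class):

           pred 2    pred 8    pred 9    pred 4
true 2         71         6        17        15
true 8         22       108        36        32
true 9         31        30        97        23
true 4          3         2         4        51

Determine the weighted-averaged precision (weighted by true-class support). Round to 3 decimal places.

0.633

Per-class precision (TP/(TP+FP)):
  2: TP=71, FP=22+31+3=56 → 71/127 = 0.5591
  8: TP=108, FP=6+30+2=38 → 108/146 = 0.7397
  9: TP=97, FP=17+36+4=57 → 97/154 = 0.6299
  4: TP=51, FP=15+32+23=70 → 51/121 = 0.4215
Weighted-precision = Σ (supportᵢ/N)·precisionᵢ with N=548: (109/548)·0.5591 + (198/548)·0.7397 + (181/548)·0.6299 + (60/548)·0.4215 = 0.633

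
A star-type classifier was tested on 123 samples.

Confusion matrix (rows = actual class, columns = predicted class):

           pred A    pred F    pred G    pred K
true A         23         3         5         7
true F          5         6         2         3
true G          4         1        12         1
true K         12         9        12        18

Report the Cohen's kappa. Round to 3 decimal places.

Observed agreement pₒ = trace/N = 59/123 = 0.4797
Expected agreement pₑ = Σ (rowᵢ·colᵢ)/N² = (38·44 + 16·19 + 18·31 + 51·29)/123² = 0.2653
κ = (pₒ − pₑ)/(1 − pₑ) = (0.4797 − 0.2653)/(1 − 0.2653) = 0.292

0.292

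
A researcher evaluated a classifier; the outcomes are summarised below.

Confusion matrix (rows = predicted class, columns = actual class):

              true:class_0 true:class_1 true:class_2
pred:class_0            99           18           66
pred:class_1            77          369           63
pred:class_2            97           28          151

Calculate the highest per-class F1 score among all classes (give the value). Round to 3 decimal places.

0.799

Per-class F1 score (2·TP/(2·TP+FP+FN)):
  class_0: TP=99, FP=18+66=84, FN=77+97=174 → 198/456 = 0.4342
  class_1: TP=369, FP=77+63=140, FN=18+28=46 → 738/924 = 0.7987
  class_2: TP=151, FP=97+28=125, FN=66+63=129 → 302/556 = 0.5432
Highest is class 'class_1' with F1 score = 0.799.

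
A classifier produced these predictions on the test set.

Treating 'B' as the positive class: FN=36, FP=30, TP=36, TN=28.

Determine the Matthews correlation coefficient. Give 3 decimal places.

MCC = (TP·TN − FP·FN) / √((TP+FP)(TP+FN)(TN+FP)(TN+FN))
Numerator = 36·28 − 30·36 = -72
Denominator = √(66·72·58·64) = √17639424 = 4199.9314
MCC = -72 / 4199.9314 = -0.017

-0.017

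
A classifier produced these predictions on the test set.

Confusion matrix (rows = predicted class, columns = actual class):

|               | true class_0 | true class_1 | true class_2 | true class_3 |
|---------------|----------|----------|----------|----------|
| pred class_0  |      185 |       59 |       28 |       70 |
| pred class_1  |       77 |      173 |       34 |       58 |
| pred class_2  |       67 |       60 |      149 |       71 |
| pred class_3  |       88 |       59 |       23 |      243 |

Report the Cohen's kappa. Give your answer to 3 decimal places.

Observed agreement pₒ = trace/N = 750/1444 = 0.5194
Expected agreement pₑ = Σ (rowᵢ·colᵢ)/N² = (417·342 + 351·342 + 234·347 + 442·413)/1444² = 0.2525
κ = (pₒ − pₑ)/(1 − pₑ) = (0.5194 − 0.2525)/(1 − 0.2525) = 0.357

0.357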